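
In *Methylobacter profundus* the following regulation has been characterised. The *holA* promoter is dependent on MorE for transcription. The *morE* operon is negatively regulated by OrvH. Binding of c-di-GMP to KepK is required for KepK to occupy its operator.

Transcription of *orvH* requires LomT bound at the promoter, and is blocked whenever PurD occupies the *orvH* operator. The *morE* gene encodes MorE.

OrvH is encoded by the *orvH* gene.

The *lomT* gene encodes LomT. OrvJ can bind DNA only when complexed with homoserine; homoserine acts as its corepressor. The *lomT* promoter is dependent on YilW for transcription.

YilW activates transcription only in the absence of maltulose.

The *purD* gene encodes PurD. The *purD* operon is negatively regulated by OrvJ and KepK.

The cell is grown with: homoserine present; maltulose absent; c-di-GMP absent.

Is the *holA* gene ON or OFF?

OFF

Homoserine is present, so OrvJ is active.
c-di-GMP is absent, so KepK is inactive.
With repressor OrvJ bound, *purD* is not transcribed.
So PurD is not produced.
Maltulose is absent, so YilW is active.
No repressor is bound and YilW is active, so *lomT* is transcribed.
So LomT is produced and active.
No repressor is bound and LomT is active, so *orvH* is transcribed.
So OrvH is produced and active.
With repressor OrvH bound, *morE* is not transcribed.
So MorE is not produced.
Required activator MorE is absent, so *holA* is not transcribed.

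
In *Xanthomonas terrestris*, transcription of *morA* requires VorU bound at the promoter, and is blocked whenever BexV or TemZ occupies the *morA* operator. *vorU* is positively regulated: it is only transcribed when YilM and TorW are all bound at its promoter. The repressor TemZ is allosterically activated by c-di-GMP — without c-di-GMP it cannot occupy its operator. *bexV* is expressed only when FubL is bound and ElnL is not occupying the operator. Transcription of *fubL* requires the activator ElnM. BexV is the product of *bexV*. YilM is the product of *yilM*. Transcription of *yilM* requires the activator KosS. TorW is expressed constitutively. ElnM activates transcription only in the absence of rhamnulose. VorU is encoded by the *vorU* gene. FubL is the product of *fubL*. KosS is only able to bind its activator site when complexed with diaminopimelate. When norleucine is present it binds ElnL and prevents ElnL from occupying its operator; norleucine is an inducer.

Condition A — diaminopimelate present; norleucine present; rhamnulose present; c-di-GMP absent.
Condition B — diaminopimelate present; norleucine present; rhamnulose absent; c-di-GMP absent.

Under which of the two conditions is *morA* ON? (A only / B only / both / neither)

Condition A:
Diaminopimelate is present, so KosS is active.
No repressor is bound and KosS is active, so *yilM* is transcribed.
So YilM is produced and active.
TorW is produced constitutively and is active.
No repressor is bound and YilM and TorW are active, so *vorU* is transcribed.
So VorU is produced and active.
Norleucine is present, so ElnL is inactive.
Rhamnulose is present, so ElnM is inactive.
Required activator ElnM is absent, so *fubL* is not transcribed.
So FubL is not produced.
Required activator FubL is absent, so *bexV* is not transcribed.
So BexV is not produced.
c-di-GMP is absent, so TemZ is inactive.
No repressor is bound and VorU is active, so *morA* is transcribed.
→ *morA* is ON in A.
Condition B:
Diaminopimelate is present, so KosS is active.
No repressor is bound and KosS is active, so *yilM* is transcribed.
So YilM is produced and active.
TorW is produced constitutively and is active.
No repressor is bound and YilM and TorW are active, so *vorU* is transcribed.
So VorU is produced and active.
Norleucine is present, so ElnL is inactive.
Rhamnulose is absent, so ElnM is active.
No repressor is bound and ElnM is active, so *fubL* is transcribed.
So FubL is produced and active.
No repressor is bound and FubL is active, so *bexV* is transcribed.
So BexV is produced and active.
c-di-GMP is absent, so TemZ is inactive.
With repressor BexV bound, *morA* is not transcribed.
→ *morA* is OFF in B.

A only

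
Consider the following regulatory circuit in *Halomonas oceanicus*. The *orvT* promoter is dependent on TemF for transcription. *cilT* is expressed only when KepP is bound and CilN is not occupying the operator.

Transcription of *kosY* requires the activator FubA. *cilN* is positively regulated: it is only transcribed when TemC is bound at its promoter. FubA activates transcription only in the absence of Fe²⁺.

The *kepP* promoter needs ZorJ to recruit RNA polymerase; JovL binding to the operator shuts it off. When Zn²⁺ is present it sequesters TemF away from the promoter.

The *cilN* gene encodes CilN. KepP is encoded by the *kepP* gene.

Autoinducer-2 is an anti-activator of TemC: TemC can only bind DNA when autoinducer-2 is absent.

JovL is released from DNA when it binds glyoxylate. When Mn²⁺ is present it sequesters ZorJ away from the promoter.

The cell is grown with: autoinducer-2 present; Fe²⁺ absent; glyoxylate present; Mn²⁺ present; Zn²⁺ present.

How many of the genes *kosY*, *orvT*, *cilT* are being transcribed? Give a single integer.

Fe²⁺ is absent, so FubA is active.
No repressor is bound and FubA is active, so *kosY* is transcribed.
→ *kosY* is ON.
Zn²⁺ is present, so TemF is inactive.
Required activator TemF is absent, so *orvT* is not transcribed.
→ *orvT* is OFF.
Mn²⁺ is present, so ZorJ is inactive.
Glyoxylate is present, so JovL is inactive.
Required activator ZorJ is absent, so *kepP* is not transcribed.
So KepP is not produced.
Autoinducer-2 is present, so TemC is inactive.
Required activator TemC is absent, so *cilN* is not transcribed.
So CilN is not produced.
Required activator KepP is absent, so *cilT* is not transcribed.
→ *cilT* is OFF.
1 of the 3 genes is transcribed.

1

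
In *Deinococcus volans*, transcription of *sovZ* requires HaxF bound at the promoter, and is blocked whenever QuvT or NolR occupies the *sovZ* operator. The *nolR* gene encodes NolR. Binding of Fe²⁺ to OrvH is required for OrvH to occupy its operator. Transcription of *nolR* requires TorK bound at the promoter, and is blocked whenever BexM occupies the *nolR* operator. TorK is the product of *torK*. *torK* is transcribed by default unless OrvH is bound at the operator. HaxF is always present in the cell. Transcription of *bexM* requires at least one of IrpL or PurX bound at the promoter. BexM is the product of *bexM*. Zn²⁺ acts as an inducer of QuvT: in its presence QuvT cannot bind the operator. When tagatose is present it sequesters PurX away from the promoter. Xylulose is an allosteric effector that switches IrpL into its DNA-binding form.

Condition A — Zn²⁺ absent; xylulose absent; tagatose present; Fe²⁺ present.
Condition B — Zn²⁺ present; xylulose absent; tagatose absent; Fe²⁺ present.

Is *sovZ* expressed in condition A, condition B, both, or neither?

Condition A:
Zn²⁺ is absent, so QuvT is active.
Xylulose is absent, so IrpL is inactive.
Tagatose is present, so PurX is inactive.
No activator is available at the *bexM* promoter, so *bexM* is not transcribed.
So BexM is not produced.
Fe²⁺ is present, so OrvH is active.
With repressor OrvH bound, *torK* is not transcribed.
So TorK is not produced.
Required activator TorK is absent, so *nolR* is not transcribed.
So NolR is not produced.
HaxF is produced constitutively and is active.
With repressor QuvT bound, *sovZ* is not transcribed.
→ *sovZ* is OFF in A.
Condition B:
Zn²⁺ is present, so QuvT is inactive.
Xylulose is absent, so IrpL is inactive.
Tagatose is absent, so PurX is active.
Activator PurX is present, so *bexM* is transcribed.
So BexM is produced and active.
Fe²⁺ is present, so OrvH is active.
With repressor OrvH bound, *torK* is not transcribed.
So TorK is not produced.
With repressor BexM bound, *nolR* is not transcribed.
So NolR is not produced.
HaxF is produced constitutively and is active.
No repressor is bound and HaxF is active, so *sovZ* is transcribed.
→ *sovZ* is ON in B.

B only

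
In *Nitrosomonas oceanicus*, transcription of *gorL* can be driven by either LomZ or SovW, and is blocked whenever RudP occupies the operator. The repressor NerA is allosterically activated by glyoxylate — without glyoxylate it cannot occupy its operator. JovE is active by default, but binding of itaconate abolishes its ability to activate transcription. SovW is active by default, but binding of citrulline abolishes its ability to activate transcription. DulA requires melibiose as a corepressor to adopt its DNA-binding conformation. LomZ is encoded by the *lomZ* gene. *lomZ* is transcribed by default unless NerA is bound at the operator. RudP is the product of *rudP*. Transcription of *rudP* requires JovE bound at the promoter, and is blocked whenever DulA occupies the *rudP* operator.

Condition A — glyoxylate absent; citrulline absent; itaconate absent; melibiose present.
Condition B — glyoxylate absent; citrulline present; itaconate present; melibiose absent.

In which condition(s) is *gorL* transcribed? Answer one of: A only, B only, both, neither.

both

Condition A:
Glyoxylate is absent, so NerA is inactive.
With no repressor bound, *lomZ* is transcribed.
So LomZ is produced and active.
Citrulline is absent, so SovW is active.
Itaconate is absent, so JovE is active.
Melibiose is present, so DulA is active.
With repressor DulA bound, *rudP* is not transcribed.
So RudP is not produced.
Activator LomZ is present, so *gorL* is transcribed.
→ *gorL* is ON in A.
Condition B:
Glyoxylate is absent, so NerA is inactive.
With no repressor bound, *lomZ* is transcribed.
So LomZ is produced and active.
Citrulline is present, so SovW is inactive.
Itaconate is present, so JovE is inactive.
Melibiose is absent, so DulA is inactive.
Required activator JovE is absent, so *rudP* is not transcribed.
So RudP is not produced.
Activator LomZ is present, so *gorL* is transcribed.
→ *gorL* is ON in B.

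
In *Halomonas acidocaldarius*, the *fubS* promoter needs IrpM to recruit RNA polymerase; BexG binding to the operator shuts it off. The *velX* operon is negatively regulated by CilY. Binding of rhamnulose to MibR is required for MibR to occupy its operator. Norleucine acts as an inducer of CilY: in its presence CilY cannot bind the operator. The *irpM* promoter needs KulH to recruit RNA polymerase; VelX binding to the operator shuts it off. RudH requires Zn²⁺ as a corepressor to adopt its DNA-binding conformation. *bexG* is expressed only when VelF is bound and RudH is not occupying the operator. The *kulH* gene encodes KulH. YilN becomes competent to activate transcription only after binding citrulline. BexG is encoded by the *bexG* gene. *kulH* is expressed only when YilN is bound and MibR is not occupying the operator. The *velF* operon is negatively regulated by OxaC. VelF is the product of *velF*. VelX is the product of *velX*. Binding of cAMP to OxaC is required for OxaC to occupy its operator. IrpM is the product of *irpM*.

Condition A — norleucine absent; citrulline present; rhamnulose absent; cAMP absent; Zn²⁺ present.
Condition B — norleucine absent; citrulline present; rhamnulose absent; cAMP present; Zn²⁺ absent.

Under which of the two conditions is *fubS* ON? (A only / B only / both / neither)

both

Condition A:
Norleucine is absent, so CilY is active.
With repressor CilY bound, *velX* is not transcribed.
So VelX is not produced.
Citrulline is present, so YilN is active.
Rhamnulose is absent, so MibR is inactive.
No repressor is bound and YilN is active, so *kulH* is transcribed.
So KulH is produced and active.
No repressor is bound and KulH is active, so *irpM* is transcribed.
So IrpM is produced and active.
cAMP is absent, so OxaC is inactive.
With no repressor bound, *velF* is transcribed.
So VelF is produced and active.
Zn²⁺ is present, so RudH is active.
With repressor RudH bound, *bexG* is not transcribed.
So BexG is not produced.
No repressor is bound and IrpM is active, so *fubS* is transcribed.
→ *fubS* is ON in A.
Condition B:
Norleucine is absent, so CilY is active.
With repressor CilY bound, *velX* is not transcribed.
So VelX is not produced.
Citrulline is present, so YilN is active.
Rhamnulose is absent, so MibR is inactive.
No repressor is bound and YilN is active, so *kulH* is transcribed.
So KulH is produced and active.
No repressor is bound and KulH is active, so *irpM* is transcribed.
So IrpM is produced and active.
cAMP is present, so OxaC is active.
With repressor OxaC bound, *velF* is not transcribed.
So VelF is not produced.
Zn²⁺ is absent, so RudH is inactive.
Required activator VelF is absent, so *bexG* is not transcribed.
So BexG is not produced.
No repressor is bound and IrpM is active, so *fubS* is transcribed.
→ *fubS* is ON in B.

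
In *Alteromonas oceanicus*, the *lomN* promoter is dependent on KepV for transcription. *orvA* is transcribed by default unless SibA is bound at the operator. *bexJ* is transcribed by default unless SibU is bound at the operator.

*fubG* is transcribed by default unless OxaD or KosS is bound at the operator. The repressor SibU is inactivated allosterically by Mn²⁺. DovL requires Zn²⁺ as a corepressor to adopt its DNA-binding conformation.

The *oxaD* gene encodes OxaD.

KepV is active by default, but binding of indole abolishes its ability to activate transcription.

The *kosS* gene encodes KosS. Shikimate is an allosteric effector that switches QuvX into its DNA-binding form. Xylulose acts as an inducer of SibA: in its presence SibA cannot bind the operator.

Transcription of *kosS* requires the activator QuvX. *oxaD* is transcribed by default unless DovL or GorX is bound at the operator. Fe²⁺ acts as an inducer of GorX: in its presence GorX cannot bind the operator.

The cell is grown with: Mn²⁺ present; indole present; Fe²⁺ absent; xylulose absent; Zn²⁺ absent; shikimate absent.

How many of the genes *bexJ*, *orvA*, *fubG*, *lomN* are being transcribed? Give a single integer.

2

Mn²⁺ is present, so SibU is inactive.
With no repressor bound, *bexJ* is transcribed.
→ *bexJ* is ON.
Xylulose is absent, so SibA is active.
With repressor SibA bound, *orvA* is not transcribed.
→ *orvA* is OFF.
Zn²⁺ is absent, so DovL is inactive.
Fe²⁺ is absent, so GorX is active.
With repressor GorX bound, *oxaD* is not transcribed.
So OxaD is not produced.
Shikimate is absent, so QuvX is inactive.
Required activator QuvX is absent, so *kosS* is not transcribed.
So KosS is not produced.
With no repressor bound, *fubG* is transcribed.
→ *fubG* is ON.
Indole is present, so KepV is inactive.
Required activator KepV is absent, so *lomN* is not transcribed.
→ *lomN* is OFF.
2 of the 4 genes are transcribed.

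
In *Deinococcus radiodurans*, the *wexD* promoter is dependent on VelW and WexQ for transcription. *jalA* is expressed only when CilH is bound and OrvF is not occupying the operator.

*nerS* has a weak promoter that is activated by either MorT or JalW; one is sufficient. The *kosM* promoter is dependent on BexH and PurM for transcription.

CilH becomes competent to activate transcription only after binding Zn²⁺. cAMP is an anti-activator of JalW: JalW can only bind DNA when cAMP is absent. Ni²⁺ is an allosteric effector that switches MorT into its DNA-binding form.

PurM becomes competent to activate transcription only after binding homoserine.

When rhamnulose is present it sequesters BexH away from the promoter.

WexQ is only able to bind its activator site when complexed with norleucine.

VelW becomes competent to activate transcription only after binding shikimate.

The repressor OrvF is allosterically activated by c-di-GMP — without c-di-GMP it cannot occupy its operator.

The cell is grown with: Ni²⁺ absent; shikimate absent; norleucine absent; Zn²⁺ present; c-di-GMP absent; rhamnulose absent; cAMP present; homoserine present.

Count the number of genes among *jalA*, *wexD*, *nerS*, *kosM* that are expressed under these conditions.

c-di-GMP is absent, so OrvF is inactive.
Zn²⁺ is present, so CilH is active.
No repressor is bound and CilH is active, so *jalA* is transcribed.
→ *jalA* is ON.
Shikimate is absent, so VelW is inactive.
Norleucine is absent, so WexQ is inactive.
Required activator VelW is absent, so *wexD* is not transcribed.
→ *wexD* is OFF.
Ni²⁺ is absent, so MorT is inactive.
cAMP is present, so JalW is inactive.
No activator is available at the *nerS* promoter, so *nerS* is not transcribed.
→ *nerS* is OFF.
Rhamnulose is absent, so BexH is active.
Homoserine is present, so PurM is active.
No repressor is bound and BexH and PurM are active, so *kosM* is transcribed.
→ *kosM* is ON.
2 of the 4 genes are transcribed.

2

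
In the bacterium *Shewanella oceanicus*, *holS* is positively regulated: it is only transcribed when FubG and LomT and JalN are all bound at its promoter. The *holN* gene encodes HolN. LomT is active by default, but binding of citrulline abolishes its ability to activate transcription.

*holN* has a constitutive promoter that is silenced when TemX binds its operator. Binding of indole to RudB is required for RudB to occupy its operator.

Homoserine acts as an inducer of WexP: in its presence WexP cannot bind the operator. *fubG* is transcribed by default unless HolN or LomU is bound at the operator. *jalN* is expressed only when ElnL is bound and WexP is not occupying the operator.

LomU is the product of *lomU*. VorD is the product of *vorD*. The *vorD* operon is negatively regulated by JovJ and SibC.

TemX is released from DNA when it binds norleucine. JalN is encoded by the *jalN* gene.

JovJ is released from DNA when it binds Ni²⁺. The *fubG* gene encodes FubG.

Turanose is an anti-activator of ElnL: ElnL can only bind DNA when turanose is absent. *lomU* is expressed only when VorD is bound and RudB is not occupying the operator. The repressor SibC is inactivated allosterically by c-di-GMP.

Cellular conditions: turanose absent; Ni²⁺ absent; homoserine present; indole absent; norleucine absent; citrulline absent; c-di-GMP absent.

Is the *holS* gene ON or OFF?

Norleucine is absent, so TemX is active.
With repressor TemX bound, *holN* is not transcribed.
So HolN is not produced.
Indole is absent, so RudB is inactive.
Ni²⁺ is absent, so JovJ is active.
c-di-GMP is absent, so SibC is active.
With repressor JovJ bound, *vorD* is not transcribed.
So VorD is not produced.
Required activator VorD is absent, so *lomU* is not transcribed.
So LomU is not produced.
With no repressor bound, *fubG* is transcribed.
So FubG is produced and active.
Citrulline is absent, so LomT is active.
Turanose is absent, so ElnL is active.
Homoserine is present, so WexP is inactive.
No repressor is bound and ElnL is active, so *jalN* is transcribed.
So JalN is produced and active.
No repressor is bound and FubG and LomT and JalN are active, so *holS* is transcribed.

ON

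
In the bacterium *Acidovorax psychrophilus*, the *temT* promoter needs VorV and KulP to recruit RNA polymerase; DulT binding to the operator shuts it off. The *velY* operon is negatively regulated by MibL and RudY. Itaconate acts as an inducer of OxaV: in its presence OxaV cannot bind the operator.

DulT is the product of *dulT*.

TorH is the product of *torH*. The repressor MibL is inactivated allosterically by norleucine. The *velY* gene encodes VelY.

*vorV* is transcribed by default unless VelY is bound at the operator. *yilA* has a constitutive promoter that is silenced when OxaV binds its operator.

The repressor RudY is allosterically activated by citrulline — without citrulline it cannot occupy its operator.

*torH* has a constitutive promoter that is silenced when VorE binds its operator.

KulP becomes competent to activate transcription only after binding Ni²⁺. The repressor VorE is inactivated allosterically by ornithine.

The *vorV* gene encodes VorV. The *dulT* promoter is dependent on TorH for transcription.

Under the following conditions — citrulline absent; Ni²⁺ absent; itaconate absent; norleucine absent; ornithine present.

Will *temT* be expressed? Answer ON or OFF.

Norleucine is absent, so MibL is active.
Citrulline is absent, so RudY is inactive.
With repressor MibL bound, *velY* is not transcribed.
So VelY is not produced.
With no repressor bound, *vorV* is transcribed.
So VorV is produced and active.
Ornithine is present, so VorE is inactive.
With no repressor bound, *torH* is transcribed.
So TorH is produced and active.
No repressor is bound and TorH is active, so *dulT* is transcribed.
So DulT is produced and active.
Ni²⁺ is absent, so KulP is inactive.
With repressor DulT bound, *temT* is not transcribed.

OFF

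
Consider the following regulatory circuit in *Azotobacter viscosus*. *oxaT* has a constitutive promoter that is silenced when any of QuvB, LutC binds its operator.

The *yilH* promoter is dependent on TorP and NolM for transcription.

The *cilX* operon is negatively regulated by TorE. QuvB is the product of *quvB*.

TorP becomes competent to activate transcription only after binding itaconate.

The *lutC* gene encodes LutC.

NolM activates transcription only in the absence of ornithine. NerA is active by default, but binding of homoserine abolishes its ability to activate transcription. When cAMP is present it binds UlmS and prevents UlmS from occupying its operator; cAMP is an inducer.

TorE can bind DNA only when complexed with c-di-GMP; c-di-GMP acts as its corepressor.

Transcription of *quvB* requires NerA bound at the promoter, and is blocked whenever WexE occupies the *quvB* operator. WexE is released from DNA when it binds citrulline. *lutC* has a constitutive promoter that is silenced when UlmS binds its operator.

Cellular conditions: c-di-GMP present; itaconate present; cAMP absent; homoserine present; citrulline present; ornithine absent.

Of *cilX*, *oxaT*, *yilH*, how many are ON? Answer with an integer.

2

c-di-GMP is present, so TorE is active.
With repressor TorE bound, *cilX* is not transcribed.
→ *cilX* is OFF.
Homoserine is present, so NerA is inactive.
Citrulline is present, so WexE is inactive.
Required activator NerA is absent, so *quvB* is not transcribed.
So QuvB is not produced.
cAMP is absent, so UlmS is active.
With repressor UlmS bound, *lutC* is not transcribed.
So LutC is not produced.
With no repressor bound, *oxaT* is transcribed.
→ *oxaT* is ON.
Itaconate is present, so TorP is active.
Ornithine is absent, so NolM is active.
No repressor is bound and TorP and NolM are active, so *yilH* is transcribed.
→ *yilH* is ON.
2 of the 3 genes are transcribed.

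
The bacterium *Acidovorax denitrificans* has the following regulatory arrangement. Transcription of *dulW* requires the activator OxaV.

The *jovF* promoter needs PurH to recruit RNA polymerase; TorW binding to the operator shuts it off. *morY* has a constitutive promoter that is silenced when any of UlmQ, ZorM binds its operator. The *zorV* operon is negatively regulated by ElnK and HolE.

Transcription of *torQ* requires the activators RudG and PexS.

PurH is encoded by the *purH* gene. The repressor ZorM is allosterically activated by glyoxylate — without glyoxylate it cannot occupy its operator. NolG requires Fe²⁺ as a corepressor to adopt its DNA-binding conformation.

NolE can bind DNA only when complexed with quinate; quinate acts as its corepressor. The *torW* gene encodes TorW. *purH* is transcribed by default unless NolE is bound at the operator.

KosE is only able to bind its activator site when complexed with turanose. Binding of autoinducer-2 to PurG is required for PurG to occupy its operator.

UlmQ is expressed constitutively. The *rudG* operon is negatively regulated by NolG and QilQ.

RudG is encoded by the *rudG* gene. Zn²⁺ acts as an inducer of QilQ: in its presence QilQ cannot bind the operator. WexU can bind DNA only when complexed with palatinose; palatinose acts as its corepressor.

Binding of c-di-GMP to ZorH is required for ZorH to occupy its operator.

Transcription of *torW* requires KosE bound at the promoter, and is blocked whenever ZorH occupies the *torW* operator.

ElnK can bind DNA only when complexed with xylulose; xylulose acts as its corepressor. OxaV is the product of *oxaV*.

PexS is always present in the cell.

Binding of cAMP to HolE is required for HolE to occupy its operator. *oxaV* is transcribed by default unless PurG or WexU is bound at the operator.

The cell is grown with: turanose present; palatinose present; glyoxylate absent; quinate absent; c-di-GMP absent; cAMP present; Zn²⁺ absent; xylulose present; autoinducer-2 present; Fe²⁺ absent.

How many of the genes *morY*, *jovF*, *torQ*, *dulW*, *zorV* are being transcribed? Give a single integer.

UlmQ is produced constitutively and is active.
Glyoxylate is absent, so ZorM is inactive.
With repressor UlmQ bound, *morY* is not transcribed.
→ *morY* is OFF.
Quinate is absent, so NolE is inactive.
With no repressor bound, *purH* is transcribed.
So PurH is produced and active.
Turanose is present, so KosE is active.
c-di-GMP is absent, so ZorH is inactive.
No repressor is bound and KosE is active, so *torW* is transcribed.
So TorW is produced and active.
With repressor TorW bound, *jovF* is not transcribed.
→ *jovF* is OFF.
Fe²⁺ is absent, so NolG is inactive.
Zn²⁺ is absent, so QilQ is active.
With repressor QilQ bound, *rudG* is not transcribed.
So RudG is not produced.
PexS is produced constitutively and is active.
Required activator RudG is absent, so *torQ* is not transcribed.
→ *torQ* is OFF.
Autoinducer-2 is present, so PurG is active.
Palatinose is present, so WexU is active.
With repressor PurG bound, *oxaV* is not transcribed.
So OxaV is not produced.
Required activator OxaV is absent, so *dulW* is not transcribed.
→ *dulW* is OFF.
Xylulose is present, so ElnK is active.
cAMP is present, so HolE is active.
With repressor ElnK bound, *zorV* is not transcribed.
→ *zorV* is OFF.
0 of the 5 genes are transcribed.

0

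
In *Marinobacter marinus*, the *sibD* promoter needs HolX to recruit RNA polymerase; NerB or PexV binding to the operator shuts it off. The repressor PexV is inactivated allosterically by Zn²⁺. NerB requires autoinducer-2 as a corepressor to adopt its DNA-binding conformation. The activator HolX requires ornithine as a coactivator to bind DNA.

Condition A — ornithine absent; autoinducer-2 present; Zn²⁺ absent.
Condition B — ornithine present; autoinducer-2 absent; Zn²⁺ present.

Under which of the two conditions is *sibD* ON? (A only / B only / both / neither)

Condition A:
Ornithine is absent, so HolX is inactive.
Autoinducer-2 is present, so NerB is active.
Zn²⁺ is absent, so PexV is active.
With repressor NerB bound, *sibD* is not transcribed.
→ *sibD* is OFF in A.
Condition B:
Ornithine is present, so HolX is active.
Autoinducer-2 is absent, so NerB is inactive.
Zn²⁺ is present, so PexV is inactive.
No repressor is bound and HolX is active, so *sibD* is transcribed.
→ *sibD* is ON in B.

B only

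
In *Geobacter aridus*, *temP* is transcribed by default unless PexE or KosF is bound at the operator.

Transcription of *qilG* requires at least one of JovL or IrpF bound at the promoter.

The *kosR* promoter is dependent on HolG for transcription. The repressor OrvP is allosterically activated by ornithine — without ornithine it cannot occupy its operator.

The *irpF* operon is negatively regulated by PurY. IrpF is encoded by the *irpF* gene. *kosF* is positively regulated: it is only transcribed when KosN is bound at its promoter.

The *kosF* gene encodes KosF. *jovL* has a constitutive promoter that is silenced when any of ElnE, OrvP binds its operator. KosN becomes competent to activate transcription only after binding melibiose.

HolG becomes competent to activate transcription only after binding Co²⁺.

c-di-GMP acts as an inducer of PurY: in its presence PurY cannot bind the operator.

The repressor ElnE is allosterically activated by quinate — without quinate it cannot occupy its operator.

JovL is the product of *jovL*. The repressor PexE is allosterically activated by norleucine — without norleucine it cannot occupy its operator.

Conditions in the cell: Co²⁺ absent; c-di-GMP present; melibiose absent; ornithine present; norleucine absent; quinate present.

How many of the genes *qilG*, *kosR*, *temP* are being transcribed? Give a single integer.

2

Quinate is present, so ElnE is active.
Ornithine is present, so OrvP is active.
With repressor ElnE bound, *jovL* is not transcribed.
So JovL is not produced.
c-di-GMP is present, so PurY is inactive.
With no repressor bound, *irpF* is transcribed.
So IrpF is produced and active.
Activator IrpF is present, so *qilG* is transcribed.
→ *qilG* is ON.
Co²⁺ is absent, so HolG is inactive.
Required activator HolG is absent, so *kosR* is not transcribed.
→ *kosR* is OFF.
Norleucine is absent, so PexE is inactive.
Melibiose is absent, so KosN is inactive.
Required activator KosN is absent, so *kosF* is not transcribed.
So KosF is not produced.
With no repressor bound, *temP* is transcribed.
→ *temP* is ON.
2 of the 3 genes are transcribed.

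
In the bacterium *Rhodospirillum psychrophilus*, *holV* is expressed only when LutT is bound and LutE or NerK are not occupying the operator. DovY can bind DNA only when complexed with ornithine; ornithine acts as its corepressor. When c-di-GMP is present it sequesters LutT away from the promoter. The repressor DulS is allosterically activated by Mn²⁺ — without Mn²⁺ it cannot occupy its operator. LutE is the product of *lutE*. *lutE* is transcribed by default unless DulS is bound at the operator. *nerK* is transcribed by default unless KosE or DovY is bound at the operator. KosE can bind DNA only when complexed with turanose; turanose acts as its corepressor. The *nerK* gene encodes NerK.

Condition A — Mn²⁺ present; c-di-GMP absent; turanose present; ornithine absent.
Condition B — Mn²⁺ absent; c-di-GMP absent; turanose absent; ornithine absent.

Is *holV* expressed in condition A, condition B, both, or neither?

A only

Condition A:
Mn²⁺ is present, so DulS is active.
With repressor DulS bound, *lutE* is not transcribed.
So LutE is not produced.
c-di-GMP is absent, so LutT is active.
Turanose is present, so KosE is active.
Ornithine is absent, so DovY is inactive.
With repressor KosE bound, *nerK* is not transcribed.
So NerK is not produced.
No repressor is bound and LutT is active, so *holV* is transcribed.
→ *holV* is ON in A.
Condition B:
Mn²⁺ is absent, so DulS is inactive.
With no repressor bound, *lutE* is transcribed.
So LutE is produced and active.
c-di-GMP is absent, so LutT is active.
Turanose is absent, so KosE is inactive.
Ornithine is absent, so DovY is inactive.
With no repressor bound, *nerK* is transcribed.
So NerK is produced and active.
With repressor LutE bound, *holV* is not transcribed.
→ *holV* is OFF in B.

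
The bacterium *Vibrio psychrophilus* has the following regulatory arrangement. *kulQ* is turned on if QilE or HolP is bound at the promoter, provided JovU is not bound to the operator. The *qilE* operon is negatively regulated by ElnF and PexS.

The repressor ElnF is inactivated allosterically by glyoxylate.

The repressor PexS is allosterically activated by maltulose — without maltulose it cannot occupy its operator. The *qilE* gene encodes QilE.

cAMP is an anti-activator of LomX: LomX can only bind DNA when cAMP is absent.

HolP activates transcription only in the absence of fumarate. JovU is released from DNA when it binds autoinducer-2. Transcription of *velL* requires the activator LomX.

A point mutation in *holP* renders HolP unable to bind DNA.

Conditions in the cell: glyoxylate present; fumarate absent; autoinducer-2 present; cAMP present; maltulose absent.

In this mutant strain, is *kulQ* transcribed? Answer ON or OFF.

Autoinducer-2 is present, so JovU is inactive.
Glyoxylate is present, so ElnF is inactive.
Maltulose is absent, so PexS is inactive.
With no repressor bound, *qilE* is transcribed.
So QilE is produced and active.
HolP is non-functional in this strain, so it has no effect.
Activator QilE is present, so *kulQ* is transcribed.

ON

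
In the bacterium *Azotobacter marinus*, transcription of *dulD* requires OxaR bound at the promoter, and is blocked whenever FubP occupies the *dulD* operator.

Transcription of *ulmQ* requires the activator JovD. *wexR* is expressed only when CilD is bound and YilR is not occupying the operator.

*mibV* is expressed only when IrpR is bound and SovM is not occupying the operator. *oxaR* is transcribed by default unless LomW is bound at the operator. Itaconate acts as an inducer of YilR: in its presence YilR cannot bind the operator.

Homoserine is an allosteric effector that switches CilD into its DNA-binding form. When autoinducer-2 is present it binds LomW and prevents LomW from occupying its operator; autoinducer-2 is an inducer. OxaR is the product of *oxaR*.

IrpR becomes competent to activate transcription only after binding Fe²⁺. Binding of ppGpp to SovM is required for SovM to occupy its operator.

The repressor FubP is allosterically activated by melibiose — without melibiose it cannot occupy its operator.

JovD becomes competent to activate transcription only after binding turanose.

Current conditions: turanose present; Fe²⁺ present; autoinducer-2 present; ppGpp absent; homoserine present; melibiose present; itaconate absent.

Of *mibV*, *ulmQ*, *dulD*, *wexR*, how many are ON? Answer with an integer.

2

ppGpp is absent, so SovM is inactive.
Fe²⁺ is present, so IrpR is active.
No repressor is bound and IrpR is active, so *mibV* is transcribed.
→ *mibV* is ON.
Turanose is present, so JovD is active.
No repressor is bound and JovD is active, so *ulmQ* is transcribed.
→ *ulmQ* is ON.
Melibiose is present, so FubP is active.
Autoinducer-2 is present, so LomW is inactive.
With no repressor bound, *oxaR* is transcribed.
So OxaR is produced and active.
With repressor FubP bound, *dulD* is not transcribed.
→ *dulD* is OFF.
Homoserine is present, so CilD is active.
Itaconate is absent, so YilR is active.
With repressor YilR bound, *wexR* is not transcribed.
→ *wexR* is OFF.
2 of the 4 genes are transcribed.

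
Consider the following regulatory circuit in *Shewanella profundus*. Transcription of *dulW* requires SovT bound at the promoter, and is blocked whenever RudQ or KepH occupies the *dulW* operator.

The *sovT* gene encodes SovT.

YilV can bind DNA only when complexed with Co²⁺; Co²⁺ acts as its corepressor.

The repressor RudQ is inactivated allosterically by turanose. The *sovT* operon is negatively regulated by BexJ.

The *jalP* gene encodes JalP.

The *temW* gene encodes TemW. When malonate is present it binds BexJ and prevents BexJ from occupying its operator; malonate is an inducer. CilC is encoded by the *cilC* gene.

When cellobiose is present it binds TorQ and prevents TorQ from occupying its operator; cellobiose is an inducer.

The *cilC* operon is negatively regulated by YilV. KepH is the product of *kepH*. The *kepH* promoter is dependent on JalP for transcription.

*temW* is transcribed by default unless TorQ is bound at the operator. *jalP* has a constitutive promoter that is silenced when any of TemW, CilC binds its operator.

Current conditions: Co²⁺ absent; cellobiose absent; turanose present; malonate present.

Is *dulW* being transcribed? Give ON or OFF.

Malonate is present, so BexJ is inactive.
With no repressor bound, *sovT* is transcribed.
So SovT is produced and active.
Turanose is present, so RudQ is inactive.
Cellobiose is absent, so TorQ is active.
With repressor TorQ bound, *temW* is not transcribed.
So TemW is not produced.
Co²⁺ is absent, so YilV is inactive.
With no repressor bound, *cilC* is transcribed.
So CilC is produced and active.
With repressor CilC bound, *jalP* is not transcribed.
So JalP is not produced.
Required activator JalP is absent, so *kepH* is not transcribed.
So KepH is not produced.
No repressor is bound and SovT is active, so *dulW* is transcribed.

ON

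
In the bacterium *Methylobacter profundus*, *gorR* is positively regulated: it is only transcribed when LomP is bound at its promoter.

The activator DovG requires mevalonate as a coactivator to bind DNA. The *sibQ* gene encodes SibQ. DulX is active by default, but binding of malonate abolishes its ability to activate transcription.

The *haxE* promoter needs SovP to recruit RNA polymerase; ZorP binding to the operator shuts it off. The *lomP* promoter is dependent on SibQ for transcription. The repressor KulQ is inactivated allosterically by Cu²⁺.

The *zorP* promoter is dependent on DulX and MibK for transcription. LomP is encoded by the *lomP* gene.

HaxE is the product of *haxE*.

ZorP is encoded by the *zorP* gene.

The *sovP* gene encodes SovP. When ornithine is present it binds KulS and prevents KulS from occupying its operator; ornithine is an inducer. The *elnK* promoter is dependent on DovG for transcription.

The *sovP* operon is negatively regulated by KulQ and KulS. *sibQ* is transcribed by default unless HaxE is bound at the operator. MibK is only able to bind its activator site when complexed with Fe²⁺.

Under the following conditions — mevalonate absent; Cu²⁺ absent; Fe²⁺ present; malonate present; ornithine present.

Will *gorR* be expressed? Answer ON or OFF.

Cu²⁺ is absent, so KulQ is active.
Ornithine is present, so KulS is inactive.
With repressor KulQ bound, *sovP* is not transcribed.
So SovP is not produced.
Malonate is present, so DulX is inactive.
Fe²⁺ is present, so MibK is active.
Required activator DulX is absent, so *zorP* is not transcribed.
So ZorP is not produced.
Required activator SovP is absent, so *haxE* is not transcribed.
So HaxE is not produced.
With no repressor bound, *sibQ* is transcribed.
So SibQ is produced and active.
No repressor is bound and SibQ is active, so *lomP* is transcribed.
So LomP is produced and active.
No repressor is bound and LomP is active, so *gorR* is transcribed.

ON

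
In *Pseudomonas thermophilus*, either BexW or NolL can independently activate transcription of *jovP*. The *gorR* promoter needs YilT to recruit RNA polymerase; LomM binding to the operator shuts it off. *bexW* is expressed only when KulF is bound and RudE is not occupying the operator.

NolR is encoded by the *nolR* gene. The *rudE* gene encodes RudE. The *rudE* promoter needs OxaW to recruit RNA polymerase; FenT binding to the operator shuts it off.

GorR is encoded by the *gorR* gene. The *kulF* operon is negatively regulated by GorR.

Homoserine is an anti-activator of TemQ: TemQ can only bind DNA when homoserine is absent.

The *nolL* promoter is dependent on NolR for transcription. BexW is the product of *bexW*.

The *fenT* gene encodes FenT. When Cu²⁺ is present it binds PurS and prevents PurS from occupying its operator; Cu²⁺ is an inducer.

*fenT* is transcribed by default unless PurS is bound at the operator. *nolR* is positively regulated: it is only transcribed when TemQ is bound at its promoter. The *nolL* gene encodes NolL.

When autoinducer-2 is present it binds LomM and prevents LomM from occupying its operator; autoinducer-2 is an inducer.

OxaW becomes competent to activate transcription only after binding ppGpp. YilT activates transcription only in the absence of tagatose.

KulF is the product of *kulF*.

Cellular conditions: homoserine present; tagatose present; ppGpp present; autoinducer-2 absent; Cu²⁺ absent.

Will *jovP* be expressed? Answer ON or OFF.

OFF

ppGpp is present, so OxaW is active.
Cu²⁺ is absent, so PurS is active.
With repressor PurS bound, *fenT* is not transcribed.
So FenT is not produced.
No repressor is bound and OxaW is active, so *rudE* is transcribed.
So RudE is produced and active.
Tagatose is present, so YilT is inactive.
Autoinducer-2 is absent, so LomM is active.
With repressor LomM bound, *gorR* is not transcribed.
So GorR is not produced.
With no repressor bound, *kulF* is transcribed.
So KulF is produced and active.
With repressor RudE bound, *bexW* is not transcribed.
So BexW is not produced.
Homoserine is present, so TemQ is inactive.
Required activator TemQ is absent, so *nolR* is not transcribed.
So NolR is not produced.
Required activator NolR is absent, so *nolL* is not transcribed.
So NolL is not produced.
No activator is available at the *jovP* promoter, so *jovP* is not transcribed.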